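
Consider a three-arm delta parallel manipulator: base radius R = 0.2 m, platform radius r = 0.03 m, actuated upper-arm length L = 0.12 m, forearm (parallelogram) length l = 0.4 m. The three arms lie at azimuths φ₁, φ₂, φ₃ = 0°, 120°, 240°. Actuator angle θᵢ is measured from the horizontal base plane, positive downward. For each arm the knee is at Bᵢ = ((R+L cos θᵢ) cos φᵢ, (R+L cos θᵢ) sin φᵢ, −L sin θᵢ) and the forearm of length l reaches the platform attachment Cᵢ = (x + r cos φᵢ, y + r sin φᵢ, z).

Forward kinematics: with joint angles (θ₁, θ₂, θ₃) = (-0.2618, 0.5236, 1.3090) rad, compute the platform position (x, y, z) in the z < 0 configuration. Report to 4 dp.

(0.1222, 0.0850, -0.3239)

φ1=0.0°: virtual centre (0.2859, 0.0000, 0.0311), radius l
φ2=120.0°: virtual centre (-0.1370, 0.2372, -0.0600), radius l
φ3=240.0°: virtual centre (-0.1005, -0.1741, -0.1159), radius l
|centre ₂|²−|centre ₁|² = -0.0041;  |centre ₃|²−|centre ₁|² = -0.0289
plane₁₂: -0.8457x+0.4744y+-0.1821z = -0.0041
Cramer: x(z) = 0.0228-0.3068z;  y(z) = 0.0321-0.1631z
quadratic in z: (1.1207)z²+(0.0888)z+(-0.0888)=0, √Δ=0.6372 → z ∈ {-0.3239, 0.2446}; z = -0.3239 (taking z<0)
x = 0.1222, y = 0.0850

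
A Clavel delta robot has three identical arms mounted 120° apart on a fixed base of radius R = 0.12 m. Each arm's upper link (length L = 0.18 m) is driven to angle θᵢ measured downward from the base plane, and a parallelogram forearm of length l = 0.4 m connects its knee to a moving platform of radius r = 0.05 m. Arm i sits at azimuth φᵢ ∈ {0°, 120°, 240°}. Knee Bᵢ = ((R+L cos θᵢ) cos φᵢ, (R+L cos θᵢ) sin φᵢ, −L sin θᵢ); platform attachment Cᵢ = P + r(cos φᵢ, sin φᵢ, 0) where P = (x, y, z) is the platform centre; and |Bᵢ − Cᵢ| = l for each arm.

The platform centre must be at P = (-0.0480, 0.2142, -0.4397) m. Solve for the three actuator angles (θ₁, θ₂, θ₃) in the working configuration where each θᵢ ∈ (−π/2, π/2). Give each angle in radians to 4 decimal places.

rotate P by −φ1: (-0.0480, 0.2142, -0.4397)
  A cos θ + B sin θ = C:  0.1180·cos θ + -0.4397·sin θ = -0.3487
  θ1 = atan2(B,A) + arccos(C/0.4553) = 1.1348
arm 2 (φ=120.0°): x'=0.2095, y'=-0.0655
  A cos θ + B sin θ = C:  -0.1395·cos θ + -0.4397·sin θ = -0.2486
  γ=atan2(-0.4397,-0.1395)=-1.8780;  ψ=arccos(-0.5389)=2.1399;  θ2=γ+ψ≈0.2619
φ3=240.0° → target in arm frame (-0.1615, -0.1487)
  A=0.2315, B=-0.4397, C=(l²−L²−A²−y'²−z²)/(2L)=-0.3929
  θ3 = atan2(B,A) + arccos(C/0.4969) = 1.3964

θ₁ = 1.1348, θ₂ = 0.2619, θ₃ = 1.3964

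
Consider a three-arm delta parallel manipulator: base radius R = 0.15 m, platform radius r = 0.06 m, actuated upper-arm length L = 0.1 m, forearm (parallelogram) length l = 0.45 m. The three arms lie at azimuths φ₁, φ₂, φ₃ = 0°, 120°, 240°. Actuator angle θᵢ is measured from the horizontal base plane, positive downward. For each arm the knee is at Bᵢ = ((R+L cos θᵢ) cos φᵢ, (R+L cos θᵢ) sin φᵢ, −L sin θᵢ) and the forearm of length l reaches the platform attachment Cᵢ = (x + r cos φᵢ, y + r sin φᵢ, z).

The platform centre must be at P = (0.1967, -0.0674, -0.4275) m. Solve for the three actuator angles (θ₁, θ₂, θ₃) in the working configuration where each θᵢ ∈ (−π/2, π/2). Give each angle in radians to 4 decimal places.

φ1=0.0° → target in arm frame (0.1967, -0.0674)
  A cos θ + B sin θ = C:  -0.1067·cos θ + -0.4275·sin θ = -0.0309
  √(A²+B²)=0.4406;  θ1 = -1.8154+1.6410 ≈ -0.1744
rotate P by −φ2: (-0.1567, -0.1366, -0.4275)
  e−x'=0.2467;  (l²−L²−(e−x')²−y'²−z²)/2L = -0.3490
  √(A²+B²)=0.4936;  θ2 = -1.0474+2.3561 ≈ 1.3088
rotate P by −φ3: (-0.0400, 0.2040, -0.4275)
  A cos θ + B sin θ = C:  0.1300·cos θ + -0.4275·sin θ = -0.2439
  γ=atan2(-0.4275,0.1300)=-1.2756;  ψ=arccos(-0.5459)=2.1483;  θ3=γ+ψ≈0.8727

θ₁ = -0.1744, θ₂ = 1.3088, θ₃ = 0.8727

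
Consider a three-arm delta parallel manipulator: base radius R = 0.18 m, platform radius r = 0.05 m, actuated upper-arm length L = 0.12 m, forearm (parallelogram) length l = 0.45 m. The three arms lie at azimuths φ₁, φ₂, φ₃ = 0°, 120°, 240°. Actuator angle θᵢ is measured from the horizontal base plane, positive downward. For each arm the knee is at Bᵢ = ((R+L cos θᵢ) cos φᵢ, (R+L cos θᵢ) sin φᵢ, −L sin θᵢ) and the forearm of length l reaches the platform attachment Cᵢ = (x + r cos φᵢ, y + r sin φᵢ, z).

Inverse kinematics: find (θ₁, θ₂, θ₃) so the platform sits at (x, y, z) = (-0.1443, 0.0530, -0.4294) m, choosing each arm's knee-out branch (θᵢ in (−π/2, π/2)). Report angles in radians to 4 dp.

φ1=0.0° → target in arm frame (-0.1443, 0.0530)
  A=0.2743, B=-0.4294, C=(l²−L²−A²−y'²−z²)/(2L)=-0.3097
  γ=atan2(-0.4294,0.2743)=-1.0023;  ψ=arccos(-0.6079)=2.2242;  θ1=γ+ψ≈1.2218
φ2=120.0° → target in arm frame (0.1180, 0.0985)
  e−x'=0.0120;  (l²−L²−(e−x')²−y'²−z²)/2L = -0.0255
  γ=atan2(-0.4294,0.0120)=-1.5430;  ψ=arccos(-0.0594)=1.6302;  θ2=γ+ψ≈0.0873
arm 3 (φ=240.0°): x'=0.0263, y'=-0.1515
  A=0.1037, B=-0.4294, C=(l²−L²−A²−y'²−z²)/(2L)=-0.1250
  θ3 = atan2(B,A) + arccos(C/0.4418) = 0.5239

θ₁ = 1.2218, θ₂ = 0.0873, θ₃ = 0.5239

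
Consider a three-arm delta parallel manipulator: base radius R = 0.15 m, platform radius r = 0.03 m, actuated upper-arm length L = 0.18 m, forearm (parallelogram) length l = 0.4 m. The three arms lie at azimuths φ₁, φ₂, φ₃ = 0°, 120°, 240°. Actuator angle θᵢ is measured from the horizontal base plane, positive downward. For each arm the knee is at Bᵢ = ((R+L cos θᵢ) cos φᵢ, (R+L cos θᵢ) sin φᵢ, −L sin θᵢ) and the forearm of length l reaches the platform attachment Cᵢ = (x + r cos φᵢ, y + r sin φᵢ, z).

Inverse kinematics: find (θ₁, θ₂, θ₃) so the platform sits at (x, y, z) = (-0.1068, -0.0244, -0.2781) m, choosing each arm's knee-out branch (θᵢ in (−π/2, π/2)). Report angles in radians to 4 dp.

φ1=0.0° → target in arm frame (-0.1068, -0.0244)
  A=0.2268, B=-0.2781, C=(l²−L²−A²−y'²−z²)/(2L)=-0.0049
  γ=atan2(-0.2781,0.2268)=-0.8867;  ψ=arccos(-0.0137)=1.5845;  θ1=γ+ψ≈0.6979
arm 2 (φ=120.0°): x'=0.0323, y'=0.1047
  e−x'=0.0877;  (l²−L²−(e−x')²−y'²−z²)/2L = 0.0878
  θ2 = atan2(B,A) + arccos(C/0.2916) = -0.0002
rotate P by −φ3: (0.0745, -0.0803, -0.2781)
  A=0.0455, B=-0.2781, C=(l²−L²−A²−y'²−z²)/(2L)=0.1160
  θ3 = atan2(B,A) + arccos(C/0.2818) = -0.2621

θ₁ = 0.6979, θ₂ = -0.0002, θ₃ = -0.2621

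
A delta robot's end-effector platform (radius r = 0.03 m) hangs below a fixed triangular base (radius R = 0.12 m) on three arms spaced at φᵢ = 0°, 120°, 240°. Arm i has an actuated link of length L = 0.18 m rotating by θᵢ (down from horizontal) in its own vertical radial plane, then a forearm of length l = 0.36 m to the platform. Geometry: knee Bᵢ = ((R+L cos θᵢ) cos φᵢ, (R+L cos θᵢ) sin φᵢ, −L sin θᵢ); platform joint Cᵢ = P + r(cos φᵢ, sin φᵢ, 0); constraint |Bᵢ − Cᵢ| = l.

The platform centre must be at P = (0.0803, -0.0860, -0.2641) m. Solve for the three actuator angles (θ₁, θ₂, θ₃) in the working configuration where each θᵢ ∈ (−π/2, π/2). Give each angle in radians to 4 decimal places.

arm 1 (φ=0.0°): x'=0.0803, y'=-0.0860
  A=0.0097, B=-0.2641, C=(l²−L²−A²−y'²−z²)/(2L)=0.0554
  θ1 = atan2(B,A) + arccos(C/0.2643) = -0.1747
rotate P by −φ2: (-0.1146, -0.0265, -0.2641)
  e−x'=0.2046;  (l²−L²−(e−x')²−y'²−z²)/2L = -0.0420
  θ2 = atan2(B,A) + arccos(C/0.3341) = 0.7853
rotate P by −φ3: (0.0343, 0.1125, -0.2641)
  e−x'=0.0557;  (l²−L²−(e−x')²−y'²−z²)/2L = 0.0325
  √(A²+B²)=0.2699;  θ3 = -1.3630+1.4502 ≈ 0.0872

θ₁ = -0.1747, θ₂ = 0.7853, θ₃ = 0.0872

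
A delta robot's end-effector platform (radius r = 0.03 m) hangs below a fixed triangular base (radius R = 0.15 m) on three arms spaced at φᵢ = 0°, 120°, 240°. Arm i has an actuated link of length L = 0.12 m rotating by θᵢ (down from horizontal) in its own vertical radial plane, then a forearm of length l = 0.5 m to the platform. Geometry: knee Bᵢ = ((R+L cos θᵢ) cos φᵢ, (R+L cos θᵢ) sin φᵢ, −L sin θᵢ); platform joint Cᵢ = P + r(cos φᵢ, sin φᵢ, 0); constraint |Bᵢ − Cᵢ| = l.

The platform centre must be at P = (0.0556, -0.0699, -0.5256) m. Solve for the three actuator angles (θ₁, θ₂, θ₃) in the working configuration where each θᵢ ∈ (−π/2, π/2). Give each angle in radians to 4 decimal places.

arm 1 (φ=0.0°): x'=0.0556, y'=-0.0699
  A cos θ + B sin θ = C:  0.0644·cos θ + -0.5256·sin θ = -0.2070
  θ1 = atan2(B,A) + arccos(C/0.5295) = 0.5236
φ2=120.0° → target in arm frame (-0.0883, -0.0132)
  e−x'=0.2083;  (l²−L²−(e−x')²−y'²−z²)/2L = -0.3510
  γ=atan2(-0.5256,0.2083)=-1.1934;  ψ=arccos(-0.6208)=2.2405;  θ2=γ+ψ≈1.0471
φ3=240.0° → target in arm frame (0.0327, 0.0831)
  A=0.0873, B=-0.5256, C=(l²−L²−A²−y'²−z²)/(2L)=-0.2299
  θ3 = atan2(B,A) + arccos(C/0.5328) = 0.6107

θ₁ = 0.5236, θ₂ = 1.0471, θ₃ = 0.6107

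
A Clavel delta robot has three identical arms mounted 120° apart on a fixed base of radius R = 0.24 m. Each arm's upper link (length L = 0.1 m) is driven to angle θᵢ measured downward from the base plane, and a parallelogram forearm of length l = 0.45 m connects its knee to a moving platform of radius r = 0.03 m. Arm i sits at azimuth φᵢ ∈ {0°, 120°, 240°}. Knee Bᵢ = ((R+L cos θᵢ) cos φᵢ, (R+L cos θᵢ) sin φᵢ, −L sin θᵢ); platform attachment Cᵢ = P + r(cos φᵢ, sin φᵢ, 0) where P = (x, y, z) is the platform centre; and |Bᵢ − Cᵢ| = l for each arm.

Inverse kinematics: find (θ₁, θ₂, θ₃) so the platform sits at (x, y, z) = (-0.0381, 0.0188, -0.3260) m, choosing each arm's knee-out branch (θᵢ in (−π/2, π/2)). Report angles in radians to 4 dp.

φ1=0.0° → target in arm frame (-0.0381, 0.0188)
  e−x'=0.2481;  (l²−L²−(e−x')²−y'²−z²)/2L = 0.1216
  γ=atan2(-0.3260,0.2481)=-0.9203;  ψ=arccos(0.2968)=1.2695;  θ1=γ+ψ≈0.3492
arm 2 (φ=120.0°): x'=0.0353, y'=0.0236
  A=0.1747, B=-0.3260, C=(l²−L²−A²−y'²−z²)/(2L)=0.2758
  γ=atan2(-0.3260,0.1747)=-1.0789;  ψ=arccos(0.7457)=0.7292;  θ2=γ+ψ≈-0.3497
φ3=240.0° → target in arm frame (0.0028, -0.0424)
  A cos θ + B sin θ = C:  0.2072·cos θ + -0.3260·sin θ = 0.2074
  √(A²+B²)=0.3863;  θ3 = -1.0046+1.0040 ≈ -0.0005

θ₁ = 0.3492, θ₂ = -0.3497, θ₃ = -0.0005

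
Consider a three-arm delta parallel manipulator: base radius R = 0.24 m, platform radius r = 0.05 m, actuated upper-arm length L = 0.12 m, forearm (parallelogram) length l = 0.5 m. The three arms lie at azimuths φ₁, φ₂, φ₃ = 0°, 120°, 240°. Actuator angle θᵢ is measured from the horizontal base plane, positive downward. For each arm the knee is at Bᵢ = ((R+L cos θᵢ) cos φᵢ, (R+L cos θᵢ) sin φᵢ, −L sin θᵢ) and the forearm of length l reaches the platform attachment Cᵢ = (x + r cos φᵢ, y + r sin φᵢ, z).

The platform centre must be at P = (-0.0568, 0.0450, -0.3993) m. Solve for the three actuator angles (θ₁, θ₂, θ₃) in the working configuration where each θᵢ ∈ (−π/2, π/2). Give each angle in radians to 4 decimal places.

arm 1 (φ=0.0°): x'=-0.0568, y'=0.0450
  e−x'=0.2468;  (l²−L²−(e−x')²−y'²−z²)/2L = 0.0551
  √(A²+B²)=0.4694;  θ1 = -1.0172+1.4531 ≈ 0.4360
φ2=120.0° → target in arm frame (0.0674, 0.0267)
  A cos θ + B sin θ = C:  0.1226·cos θ + -0.3993·sin θ = 0.2517
  √(A²+B²)=0.4177;  θ2 = -1.2728+0.9241 ≈ -0.3488
rotate P by −φ3: (-0.0106, -0.0717, -0.3993)
  A=0.2006, B=-0.3993, C=(l²−L²−A²−y'²−z²)/(2L)=0.1283
  θ3 = atan2(B,A) + arccos(C/0.4468) = 0.1743

θ₁ = 0.4360, θ₂ = -0.3488, θ₃ = 0.1743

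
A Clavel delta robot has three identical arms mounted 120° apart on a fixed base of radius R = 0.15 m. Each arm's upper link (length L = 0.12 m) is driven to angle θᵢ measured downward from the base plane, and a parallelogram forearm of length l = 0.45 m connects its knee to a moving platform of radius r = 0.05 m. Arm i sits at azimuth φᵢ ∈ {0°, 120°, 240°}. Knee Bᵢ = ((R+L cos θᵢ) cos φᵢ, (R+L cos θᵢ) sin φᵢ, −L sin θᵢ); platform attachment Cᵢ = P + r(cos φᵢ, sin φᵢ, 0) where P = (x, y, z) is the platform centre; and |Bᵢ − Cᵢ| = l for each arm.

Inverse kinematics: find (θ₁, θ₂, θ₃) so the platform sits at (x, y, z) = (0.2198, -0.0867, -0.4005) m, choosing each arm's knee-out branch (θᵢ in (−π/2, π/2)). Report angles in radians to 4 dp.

φ1=0.0° → target in arm frame (0.2198, -0.0867)
  A=-0.1198, B=-0.4005, C=(l²−L²−A²−y'²−z²)/(2L)=0.0243
  γ=atan2(-0.4005,-0.1198)=-1.8615;  ψ=arccos(0.0581)=1.5126;  θ1=γ+ψ≈-0.3488
arm 2 (φ=120.0°): x'=-0.1850, y'=-0.1470
  e−x'=0.2850;  (l²−L²−(e−x')²−y'²−z²)/2L = -0.3130
  √(A²+B²)=0.4915;  θ2 = -0.9523+2.2612 ≈ 1.3088
rotate P by −φ3: (-0.0348, 0.2337, -0.4005)
  A=0.1348, B=-0.4005, C=(l²−L²−A²−y'²−z²)/(2L)=-0.1879
  √(A²+B²)=0.4226;  θ3 = -1.2461+2.0315 ≈ 0.7854

θ₁ = -0.3488, θ₂ = 1.3088, θ₃ = 0.7854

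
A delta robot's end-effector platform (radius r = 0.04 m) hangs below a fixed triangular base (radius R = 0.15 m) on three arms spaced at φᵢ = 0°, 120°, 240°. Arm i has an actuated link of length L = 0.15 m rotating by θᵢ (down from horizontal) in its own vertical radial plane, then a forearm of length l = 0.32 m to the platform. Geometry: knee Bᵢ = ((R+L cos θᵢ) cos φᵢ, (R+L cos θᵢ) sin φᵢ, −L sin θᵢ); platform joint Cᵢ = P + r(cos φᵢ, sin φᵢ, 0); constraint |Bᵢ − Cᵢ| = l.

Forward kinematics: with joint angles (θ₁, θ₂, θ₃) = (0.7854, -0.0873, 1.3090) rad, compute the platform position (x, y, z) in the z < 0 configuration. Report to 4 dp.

(-0.0070, 0.1559, -0.2744)

centre 1 = (0.2161·cos0.0°, 0.2161·sin0.0°, -0.1061) = (0.2161, 0.0000, -0.1061)
centre 2 = (0.2594·cos120.0°, 0.2594·sin120.0°, 0.0131) = (-0.1297, 0.2247, 0.0131)
φ3=240.0°: virtual centre (-0.0744, -0.1289, -0.1449), radius l
|centre ₂|²−|centre ₁|² = 0.0095;  |centre ₃|²−|centre ₁|² = -0.0148
[-0.6916 0.4493 0.2383]·P = 0.0095;  [-0.5810 -0.2578 -0.0776]·P = -0.0148
det = 0.4393;  x = 0.0095+0.0604z,  y = 0.0359+-0.4373z
sphere 1 gives Az²+Bz+C=0 with A=1.1949, B=0.1558, C=-0.0472;  B²−4AC=0.2499;  roots -0.2744, 0.1440;  negative root z = -0.2744
x = -0.0070, y = 0.1559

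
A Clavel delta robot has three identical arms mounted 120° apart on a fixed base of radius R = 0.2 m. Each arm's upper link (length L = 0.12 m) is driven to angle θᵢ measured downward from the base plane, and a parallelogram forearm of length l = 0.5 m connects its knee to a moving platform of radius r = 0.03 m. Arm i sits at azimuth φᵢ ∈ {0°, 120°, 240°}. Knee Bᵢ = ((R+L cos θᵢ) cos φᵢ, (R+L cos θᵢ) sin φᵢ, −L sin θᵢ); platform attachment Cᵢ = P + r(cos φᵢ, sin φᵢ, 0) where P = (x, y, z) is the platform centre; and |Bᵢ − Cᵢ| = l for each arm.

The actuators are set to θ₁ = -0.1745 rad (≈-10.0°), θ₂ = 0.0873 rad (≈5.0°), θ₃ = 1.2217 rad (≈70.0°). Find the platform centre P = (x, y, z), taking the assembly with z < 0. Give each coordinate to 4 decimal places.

arm 1 at φ=0.0°: ρ1 = 0.2882;  S1 = (0.2882, 0.0000, 0.0208)
arm 2 at φ=120.0°: ρ2 = 0.2895;  S2 = (-0.1448, 0.2508, -0.0105)
arm 3 at φ=240.0°: ρ3 = 0.2110;  S3 = (-0.1055, -0.1828, -0.1128)
|S₂|²−|S₁|² = 0.0005;  |S₃|²−|S₁|² = -0.0262
linear system: -0.8659x+0.5015y = 0.0005−-0.0626z; -0.7874x+-0.3655y = -0.0262−-0.2672z
Cramer: x(z) = 0.0182-0.2205z;  y(z) = 0.0324-0.2559z
quadratic in z: (1.1141)z²+(0.0608)z+(-0.1757)=0, √Δ=0.8868 → z ∈ {-0.4253, 0.3707}; z = -0.4253 (taking z<0)
x = 0.1120, y = 0.1413

(0.1120, 0.1413, -0.4253)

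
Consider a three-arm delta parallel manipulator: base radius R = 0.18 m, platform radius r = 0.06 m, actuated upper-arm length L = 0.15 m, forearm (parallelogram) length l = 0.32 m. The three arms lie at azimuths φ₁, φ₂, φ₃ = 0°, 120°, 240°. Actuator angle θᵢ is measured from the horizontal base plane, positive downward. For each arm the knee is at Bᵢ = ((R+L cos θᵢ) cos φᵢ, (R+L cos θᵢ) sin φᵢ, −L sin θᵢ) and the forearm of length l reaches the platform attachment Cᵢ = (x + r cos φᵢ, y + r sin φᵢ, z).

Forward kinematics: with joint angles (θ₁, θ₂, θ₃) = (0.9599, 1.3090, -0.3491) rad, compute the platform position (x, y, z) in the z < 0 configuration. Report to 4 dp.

(-0.0392, -0.1625, -0.2488)

arm 1 at φ=0.0°: (R−r)+L cos θ1 = 0.2060;  centre 1 = (0.2060, 0.0000, -0.1229)
arm 2 at φ=120.0°: (R−r)+L cos θ2 = 0.1588;  centre 2 = (-0.0794, 0.1375, -0.1449)
centre 3 = (0.2610·cos240.0°, 0.2610·sin240.0°, 0.0513) = (-0.1305, -0.2260, 0.0513)
subtract pairs → two planes through P
[-0.5709 0.2751 -0.0440]·P = -0.0113;  [-0.6730 -0.4520 0.3484]·P = 0.0132
det = 0.4432;  x = 0.0034+0.1713z,  y = -0.0342+0.5156z
into |P−centre ₁|² = l²: 1.2952z² + 0.1410z + -0.0451 = 0;  Δ = 0.2534;  z = -0.2488 or 0.1399 → z<0 root = -0.2488
x = -0.0392, y = -0.1625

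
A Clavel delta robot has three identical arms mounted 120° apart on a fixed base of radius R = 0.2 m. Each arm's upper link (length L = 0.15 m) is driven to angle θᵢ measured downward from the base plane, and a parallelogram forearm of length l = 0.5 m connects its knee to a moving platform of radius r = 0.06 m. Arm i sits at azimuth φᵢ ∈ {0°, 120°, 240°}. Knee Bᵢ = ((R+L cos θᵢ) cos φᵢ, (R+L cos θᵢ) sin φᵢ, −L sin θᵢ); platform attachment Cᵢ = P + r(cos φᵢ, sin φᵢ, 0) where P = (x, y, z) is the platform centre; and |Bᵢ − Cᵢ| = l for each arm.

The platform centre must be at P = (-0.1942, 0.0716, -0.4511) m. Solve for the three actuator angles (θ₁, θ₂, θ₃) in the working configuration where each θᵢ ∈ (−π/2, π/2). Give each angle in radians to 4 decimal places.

rotate P by −φ1: (-0.1942, 0.0716, -0.4511)
  A cos θ + B sin θ = C:  0.3342·cos θ + -0.4511·sin θ = -0.3094
  √(A²+B²)=0.5614;  θ1 = -0.9332+2.1544 ≈ 1.2212
arm 2 (φ=120.0°): x'=0.1591, y'=0.1324
  e−x'=-0.0191;  (l²−L²−(e−x')²−y'²−z²)/2L = 0.0204
  γ=atan2(-0.4511,-0.0191)=-1.6131;  ψ=arccos(0.0452)=1.5256;  θ2=γ+ψ≈-0.0875
rotate P by −φ3: (0.0351, -0.2040, -0.4511)
  A cos θ + B sin θ = C:  0.1049·cos θ + -0.4511·sin θ = -0.0954
  √(A²+B²)=0.4631;  θ3 = -1.3423+1.7782 ≈ 0.4359

θ₁ = 1.2212, θ₂ = -0.0875, θ₃ = 0.4359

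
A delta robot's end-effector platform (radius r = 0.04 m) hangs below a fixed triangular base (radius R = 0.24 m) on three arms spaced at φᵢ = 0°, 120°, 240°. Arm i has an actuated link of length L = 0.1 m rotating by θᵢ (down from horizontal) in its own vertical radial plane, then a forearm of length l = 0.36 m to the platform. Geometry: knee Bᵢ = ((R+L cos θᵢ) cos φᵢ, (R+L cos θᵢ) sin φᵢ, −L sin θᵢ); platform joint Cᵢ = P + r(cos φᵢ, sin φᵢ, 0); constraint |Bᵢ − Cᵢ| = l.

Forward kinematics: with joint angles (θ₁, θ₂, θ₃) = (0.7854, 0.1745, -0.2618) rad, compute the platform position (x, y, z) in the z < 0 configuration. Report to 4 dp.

centre 1 = (0.2707·cos0.0°, 0.2707·sin0.0°, -0.0707) = (0.2707, 0.0000, -0.0707)
φ2=120.0°: virtual centre (-0.1492, 0.2585, -0.0174), radius l
φ3=240.0°: virtual centre (-0.1483, -0.2569, 0.0259), radius l
eliminate P² terms by subtracting sphere 1 from 2 and 3
plane₁₂: -0.8399x+0.5170y+0.1067z = 0.0111
Cramer: x(z) = -0.0128+0.1789z;  y(z) = 0.0007+0.0842z
sphere 1 gives Az²+Bz+C=0 with A=1.0391, B=0.0401, C=-0.0442;  B²−4AC=0.1854;  roots -0.2265, 0.1879;  negative root z = -0.2265
x = -0.0533, y = -0.0184

(-0.0533, -0.0184, -0.2265)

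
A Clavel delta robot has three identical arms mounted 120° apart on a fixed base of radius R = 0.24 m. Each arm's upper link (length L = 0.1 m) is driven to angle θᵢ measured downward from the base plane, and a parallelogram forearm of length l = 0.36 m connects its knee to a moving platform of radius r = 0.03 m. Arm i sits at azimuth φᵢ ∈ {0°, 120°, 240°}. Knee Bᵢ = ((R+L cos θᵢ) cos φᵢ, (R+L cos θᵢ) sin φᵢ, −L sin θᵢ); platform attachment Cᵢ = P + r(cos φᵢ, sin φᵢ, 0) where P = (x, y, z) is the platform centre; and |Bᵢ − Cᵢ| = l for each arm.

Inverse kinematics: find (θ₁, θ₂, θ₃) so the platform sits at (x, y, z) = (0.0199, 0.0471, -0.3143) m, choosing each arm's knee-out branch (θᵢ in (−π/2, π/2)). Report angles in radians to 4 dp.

θ₁ = 0.7851, θ₂ = 0.6980, θ₃ = 1.3088

arm 1 (φ=0.0°): x'=0.0199, y'=0.0471
  A cos θ + B sin θ = C:  0.1901·cos θ + -0.3143·sin θ = -0.0877
  γ=atan2(-0.3143,0.1901)=-1.0268;  ψ=arccos(-0.2388)=1.8119;  θ1=γ+ψ≈0.7851
rotate P by −φ2: (0.0308, -0.0408, -0.3143)
  e−x'=0.1792;  (l²−L²−(e−x')²−y'²−z²)/2L = -0.0647
  √(A²+B²)=0.3618;  θ2 = -1.0527+1.7507 ≈ 0.6980
φ3=240.0° → target in arm frame (-0.0507, -0.0063)
  A=0.2607, B=-0.3143, C=(l²−L²−A²−y'²−z²)/(2L)=-0.2360
  √(A²+B²)=0.4084;  θ3 = -0.8783+2.1871 ≈ 1.3088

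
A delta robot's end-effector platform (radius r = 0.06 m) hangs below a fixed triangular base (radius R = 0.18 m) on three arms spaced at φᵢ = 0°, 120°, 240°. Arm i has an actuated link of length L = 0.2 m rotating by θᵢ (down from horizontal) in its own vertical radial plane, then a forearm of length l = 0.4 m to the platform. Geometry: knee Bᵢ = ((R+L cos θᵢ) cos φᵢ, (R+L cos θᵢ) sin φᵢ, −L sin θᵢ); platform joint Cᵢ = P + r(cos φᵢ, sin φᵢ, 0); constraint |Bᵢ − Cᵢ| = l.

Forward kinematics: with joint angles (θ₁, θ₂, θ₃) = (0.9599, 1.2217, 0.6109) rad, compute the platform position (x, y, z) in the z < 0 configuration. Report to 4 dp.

(-0.0040, -0.1108, -0.4651)

arm 1 at φ=0.0°: e+L cos θ1 = 0.2347;  centre 1 = (0.2347, 0.0000, -0.1638)
arm 2 at φ=120.0°: e+L cos θ2 = 0.1884;  centre 2 = (-0.0942, 0.1632, -0.1879)
centre 3 = (0.2838·cos240.0°, 0.2838·sin240.0°, -0.1147) = (-0.1419, -0.2458, -0.1147)
eliminate P² terms by subtracting sphere 1 from 2 and 3
plane₁₂: -0.6579x+0.3263y+-0.0482z = -0.0111
Cramer: x(z) = 0.0028+0.0147z;  y(z) = -0.0283+0.1773z
quadratic in z: (1.0317)z²+(0.3108)z+(-0.0786)=0, √Δ=0.6488 → z ∈ {-0.4651, 0.1638}; z = -0.4651 (taking z<0)
x = -0.0040, y = -0.1108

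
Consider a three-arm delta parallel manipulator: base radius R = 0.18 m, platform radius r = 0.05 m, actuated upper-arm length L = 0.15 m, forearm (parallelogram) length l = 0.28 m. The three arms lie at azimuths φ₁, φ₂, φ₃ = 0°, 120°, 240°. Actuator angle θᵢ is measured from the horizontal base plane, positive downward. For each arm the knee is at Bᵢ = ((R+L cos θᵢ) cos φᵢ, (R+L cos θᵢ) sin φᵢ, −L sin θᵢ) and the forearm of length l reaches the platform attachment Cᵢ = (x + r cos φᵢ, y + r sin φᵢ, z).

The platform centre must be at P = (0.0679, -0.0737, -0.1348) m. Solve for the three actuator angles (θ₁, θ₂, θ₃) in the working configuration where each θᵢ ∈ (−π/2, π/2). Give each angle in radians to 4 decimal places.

rotate P by −φ1: (0.0679, -0.0737, -0.1348)
  A cos θ + B sin θ = C:  0.0621·cos θ + -0.1348·sin θ = 0.0948
  θ1 = atan2(B,A) + arccos(C/0.1484) = -0.2612
arm 2 (φ=120.0°): x'=-0.0978, y'=-0.0220
  A cos θ + B sin θ = C:  0.2278·cos θ + -0.1348·sin θ = -0.0488
  θ2 = atan2(B,A) + arccos(C/0.2647) = 1.2218
arm 3 (φ=240.0°): x'=0.0299, y'=0.0957
  A cos θ + B sin θ = C:  0.1001·cos θ + -0.1348·sin θ = 0.0618
  γ=atan2(-0.1348,0.1001)=-0.9319;  ψ=arccos(0.3683)=1.1936;  θ3=γ+ψ≈0.2616

θ₁ = -0.2612, θ₂ = 1.2218, θ₃ = 0.2616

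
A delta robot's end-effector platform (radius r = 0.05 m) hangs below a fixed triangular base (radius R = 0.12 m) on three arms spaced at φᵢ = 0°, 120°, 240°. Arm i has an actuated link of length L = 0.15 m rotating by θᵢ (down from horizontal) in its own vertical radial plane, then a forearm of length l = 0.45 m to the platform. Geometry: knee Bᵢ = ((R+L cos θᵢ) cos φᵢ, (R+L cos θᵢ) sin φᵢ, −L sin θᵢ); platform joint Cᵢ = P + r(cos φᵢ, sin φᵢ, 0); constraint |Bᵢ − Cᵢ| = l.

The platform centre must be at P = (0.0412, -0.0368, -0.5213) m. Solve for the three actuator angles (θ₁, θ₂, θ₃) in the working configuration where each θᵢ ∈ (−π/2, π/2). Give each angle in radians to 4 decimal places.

θ₁ = 0.6984, θ₂ = 0.9601, θ₃ = 0.7854

φ1=0.0° → target in arm frame (0.0412, -0.0368)
  A=0.0288, B=-0.5213, C=(l²−L²−A²−y'²−z²)/(2L)=-0.3131
  θ1 = atan2(B,A) + arccos(C/0.5221) = 0.6984
φ2=120.0° → target in arm frame (-0.0525, -0.0173)
  A cos θ + B sin θ = C:  0.1225·cos θ + -0.5213·sin θ = -0.3568
  θ2 = atan2(B,A) + arccos(C/0.5355) = 0.9601
φ3=240.0° → target in arm frame (0.0113, 0.0541)
  A=0.0587, B=-0.5213, C=(l²−L²−A²−y'²−z²)/(2L)=-0.3271
  √(A²+B²)=0.5246;  θ3 = -1.4586+2.2440 ≈ 0.7854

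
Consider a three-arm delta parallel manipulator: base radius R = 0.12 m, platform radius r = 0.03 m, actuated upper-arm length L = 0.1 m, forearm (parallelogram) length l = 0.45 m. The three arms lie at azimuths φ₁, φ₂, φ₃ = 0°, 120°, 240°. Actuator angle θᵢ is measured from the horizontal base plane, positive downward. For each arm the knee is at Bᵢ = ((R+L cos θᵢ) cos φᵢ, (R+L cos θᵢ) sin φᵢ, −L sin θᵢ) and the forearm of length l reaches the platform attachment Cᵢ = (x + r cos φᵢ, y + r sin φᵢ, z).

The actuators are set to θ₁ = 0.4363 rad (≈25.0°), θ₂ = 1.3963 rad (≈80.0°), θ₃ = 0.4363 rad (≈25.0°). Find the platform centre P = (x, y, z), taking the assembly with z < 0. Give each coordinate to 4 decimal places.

φ1=0.0°: virtual centre (0.1806, 0.0000, -0.0423), radius l
φ2=120.0°: virtual centre (-0.0537, 0.0930, -0.0985), radius l
arm 3 at φ=240.0°: e+L cos θ3 = 0.1806;  S3 = (-0.0903, -0.1564, -0.0423)
|S₂|²−|S₁|² = -0.0132;  |S₃|²−|S₁|² = 0.0000
plane₁₂: -0.4686x+0.1860y+-0.1124z = -0.0132
det = 0.2474;  x = 0.0167+-0.1422z,  y = -0.0289+0.2463z
into |P−S₁|² = l²: 1.0809z² + 0.1169z + -0.1730 = 0;  Δ = 0.7616;  z = -0.4578 or 0.3496 → z<0 root = -0.4578
x = 0.0818, y = -0.1416

(0.0818, -0.1416, -0.4578)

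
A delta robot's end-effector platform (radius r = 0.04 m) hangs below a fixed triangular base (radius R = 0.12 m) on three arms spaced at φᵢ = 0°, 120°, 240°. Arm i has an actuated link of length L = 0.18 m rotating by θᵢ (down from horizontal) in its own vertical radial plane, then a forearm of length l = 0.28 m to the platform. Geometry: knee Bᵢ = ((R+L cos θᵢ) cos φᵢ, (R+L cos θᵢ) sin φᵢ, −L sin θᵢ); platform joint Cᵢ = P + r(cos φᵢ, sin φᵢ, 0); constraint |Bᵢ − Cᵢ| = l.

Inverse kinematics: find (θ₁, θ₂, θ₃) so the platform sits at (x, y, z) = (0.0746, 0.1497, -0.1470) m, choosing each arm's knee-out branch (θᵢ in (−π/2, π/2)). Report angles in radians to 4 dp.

θ₁ = -0.0001, θ₂ = -0.1741, θ₃ = 1.3964

arm 1 (φ=0.0°): x'=0.0746, y'=0.1497
  e−x'=0.0054;  (l²−L²−(e−x')²−y'²−z²)/2L = 0.0054
  γ=atan2(-0.1470,0.0054)=-1.5341;  ψ=arccos(0.0369)=1.5339;  θ1=γ+ψ≈-0.0001
rotate P by −φ2: (0.0923, -0.1395, -0.1470)
  A cos θ + B sin θ = C:  -0.0123·cos θ + -0.1470·sin θ = 0.0133
  √(A²+B²)=0.1475;  θ2 = -1.6546+1.4805 ≈ -0.1741
arm 3 (φ=240.0°): x'=-0.1669, y'=-0.0102
  e−x'=0.2469;  (l²−L²−(e−x')²−y'²−z²)/2L = -0.1019
  γ=atan2(-0.1470,0.2469)=-0.5369;  ψ=arccos(-0.3547)=1.9334;  θ3=γ+ψ≈1.3964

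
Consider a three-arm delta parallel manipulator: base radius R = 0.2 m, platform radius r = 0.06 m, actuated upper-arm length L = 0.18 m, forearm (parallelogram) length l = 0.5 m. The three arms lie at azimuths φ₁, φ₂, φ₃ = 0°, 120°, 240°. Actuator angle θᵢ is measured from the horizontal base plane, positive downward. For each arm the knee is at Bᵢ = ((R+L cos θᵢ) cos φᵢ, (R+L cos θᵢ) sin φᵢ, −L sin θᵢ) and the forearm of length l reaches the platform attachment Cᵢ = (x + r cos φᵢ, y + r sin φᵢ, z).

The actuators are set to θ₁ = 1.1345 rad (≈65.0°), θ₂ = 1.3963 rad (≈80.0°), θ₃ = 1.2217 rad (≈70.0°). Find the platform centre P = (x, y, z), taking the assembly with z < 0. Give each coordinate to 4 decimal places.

arm 1 at φ=0.0°: ρ1 = 0.2161;  O1 = (0.2161, 0.0000, -0.1631)
arm 2 at φ=120.0°: ρ2 = 0.1713;  O2 = (-0.0856, 0.1483, -0.1773)
arm 3 at φ=240.0°: ρ3 = 0.2016;  O3 = (-0.1008, -0.1746, -0.1691)
|O₂|²−|O₁|² = -0.0125;  |O₃|²−|O₁|² = -0.0041
linear system: -0.6034x+0.2966y = -0.0125−-0.0283z; -0.6337x+-0.3491y = -0.0041−-0.0120z
Cramer: x(z) = 0.0140-0.0337z;  y(z) = -0.0138+0.0267z
quadratic in z: (1.0018)z²+(0.3392)z+(-0.1824)=0, √Δ=0.9197 → z ∈ {-0.6283, 0.2897}; z = -0.6283 (taking z<0)
x = 0.0352, y = -0.0306

(0.0352, -0.0306, -0.6283)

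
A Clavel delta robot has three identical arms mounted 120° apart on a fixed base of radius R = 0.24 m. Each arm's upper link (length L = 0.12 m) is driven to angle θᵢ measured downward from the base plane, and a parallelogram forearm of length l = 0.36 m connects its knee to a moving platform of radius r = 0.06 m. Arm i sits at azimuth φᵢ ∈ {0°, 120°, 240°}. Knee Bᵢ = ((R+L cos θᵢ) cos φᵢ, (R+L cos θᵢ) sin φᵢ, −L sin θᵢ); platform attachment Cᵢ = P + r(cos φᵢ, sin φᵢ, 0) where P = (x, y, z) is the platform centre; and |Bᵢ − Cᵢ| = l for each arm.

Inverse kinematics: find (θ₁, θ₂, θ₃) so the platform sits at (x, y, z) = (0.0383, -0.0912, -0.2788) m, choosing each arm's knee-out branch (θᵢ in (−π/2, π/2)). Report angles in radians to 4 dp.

rotate P by −φ1: (0.0383, -0.0912, -0.2788)
  e−x'=0.1417;  (l²−L²−(e−x')²−y'²−z²)/2L = 0.0378
  γ=atan2(-0.2788,0.1417)=-1.1006;  ψ=arccos(0.1209)=1.4496;  θ1=γ+ψ≈0.3490
rotate P by −φ2: (-0.0981, 0.0124, -0.2788)
  A=0.2781, B=-0.2788, C=(l²−L²−A²−y'²−z²)/(2L)=-0.1668
  θ2 = atan2(B,A) + arccos(C/0.3938) = 1.2217
φ3=240.0° → target in arm frame (0.0598, 0.0788)
  A=0.1202, B=-0.2788, C=(l²−L²−A²−y'²−z²)/(2L)=0.0701
  γ=atan2(-0.2788,0.1202)=-1.1638;  ψ=arccos(0.2309)=1.3378;  θ3=γ+ψ≈0.1739

θ₁ = 0.3490, θ₂ = 1.2217, θ₃ = 0.1739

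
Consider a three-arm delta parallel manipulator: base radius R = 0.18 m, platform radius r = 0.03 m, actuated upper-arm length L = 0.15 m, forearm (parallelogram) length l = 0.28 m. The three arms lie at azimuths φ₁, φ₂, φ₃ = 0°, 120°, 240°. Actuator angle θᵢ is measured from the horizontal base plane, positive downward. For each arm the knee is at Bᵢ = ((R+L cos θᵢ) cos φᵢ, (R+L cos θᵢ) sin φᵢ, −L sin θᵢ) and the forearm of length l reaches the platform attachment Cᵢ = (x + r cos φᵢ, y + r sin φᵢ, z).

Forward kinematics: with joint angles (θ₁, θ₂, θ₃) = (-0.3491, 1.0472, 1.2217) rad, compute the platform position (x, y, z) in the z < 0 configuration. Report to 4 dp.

(0.1027, 0.0176, -0.1553)

centre 1 = (0.2910·cos0.0°, 0.2910·sin0.0°, 0.0513) = (0.2910, 0.0000, 0.0513)
arm 2 at φ=120.0°: e+L cos θ2 = 0.2250;  centre 2 = (-0.1125, 0.1949, -0.1299)
arm 3 at φ=240.0°: e+L cos θ3 = 0.2013;  centre 3 = (-0.1007, -0.1743, -0.1410)
|centre ₂|²−|centre ₁|² = -0.0198;  |centre ₃|²−|centre ₁|² = -0.0269
plane₁₂: -0.8069x+0.3897y+-0.3624z = -0.0198
Cramer: x(z) = 0.0296-0.4709z;  y(z) = 0.0106-0.0450z
into |P−centre ₁|² = l²: 1.2238z² + 0.1425z + -0.0074 = 0;  Δ = 0.0564;  z = -0.1553 or 0.0388 → z<0 root = -0.1553
x = 0.1027, y = 0.0176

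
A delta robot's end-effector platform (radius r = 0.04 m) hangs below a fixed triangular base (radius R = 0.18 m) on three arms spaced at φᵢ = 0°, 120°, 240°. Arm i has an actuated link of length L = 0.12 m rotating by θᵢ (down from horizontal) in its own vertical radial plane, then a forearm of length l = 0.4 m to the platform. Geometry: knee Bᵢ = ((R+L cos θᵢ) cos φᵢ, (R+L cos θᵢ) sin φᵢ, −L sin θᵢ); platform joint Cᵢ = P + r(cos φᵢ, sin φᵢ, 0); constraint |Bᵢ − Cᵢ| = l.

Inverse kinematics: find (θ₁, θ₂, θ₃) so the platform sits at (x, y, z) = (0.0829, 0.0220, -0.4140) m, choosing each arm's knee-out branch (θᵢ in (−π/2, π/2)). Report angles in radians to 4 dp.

arm 1 (φ=0.0°): x'=0.0829, y'=0.0220
  e−x'=0.0571;  (l²−L²−(e−x')²−y'²−z²)/2L = -0.1231
  γ=atan2(-0.4140,0.0571)=-1.4337;  ψ=arccos(-0.2945)=1.8697;  θ1=γ+ψ≈0.4360
φ2=120.0° → target in arm frame (-0.0224, -0.0828)
  A=0.1624, B=-0.4140, C=(l²−L²−A²−y'²−z²)/(2L)=-0.2459
  θ2 = atan2(B,A) + arccos(C/0.4447) = 0.9598
rotate P by −φ3: (-0.0605, 0.0608, -0.4140)
  A=0.2005, B=-0.4140, C=(l²−L²−A²−y'²−z²)/(2L)=-0.2904
  √(A²+B²)=0.4600;  θ3 = -1.1198+2.2540 ≈ 1.1342

θ₁ = 0.4360, θ₂ = 0.9598, θ₃ = 1.1342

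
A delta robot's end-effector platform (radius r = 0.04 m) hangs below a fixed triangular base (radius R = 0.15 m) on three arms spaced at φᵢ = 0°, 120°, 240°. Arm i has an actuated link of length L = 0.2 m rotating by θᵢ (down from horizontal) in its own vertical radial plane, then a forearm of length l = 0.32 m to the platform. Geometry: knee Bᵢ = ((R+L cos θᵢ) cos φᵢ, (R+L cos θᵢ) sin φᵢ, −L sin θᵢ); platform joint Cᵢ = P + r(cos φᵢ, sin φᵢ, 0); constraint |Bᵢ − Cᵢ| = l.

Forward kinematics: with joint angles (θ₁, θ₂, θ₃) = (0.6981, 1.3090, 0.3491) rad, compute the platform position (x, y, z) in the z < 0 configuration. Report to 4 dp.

(0.0330, -0.1382, -0.3027)

φ1=0.0°: virtual centre (0.2632, 0.0000, -0.1286), radius l
arm 2 at φ=120.0°: ρ2 = 0.1618;  S2 = (-0.0809, 0.1401, -0.1932)
φ3=240.0°: virtual centre (-0.1490, -0.2580, -0.0684), radius l
subtract pairs → two planes through P
plane₁₂: -0.6882x+0.2802y+-0.1293z = -0.0223
det = 0.5861;  x = 0.0160+-0.0563z,  y = -0.0404+0.3230z
into |P−S₁|² = l²: 1.1075z² + 0.2589z + -0.0231 = 0;  Δ = 0.1695;  z = -0.3027 or 0.0690 → z<0 root = -0.3027
x = 0.0330, y = -0.1382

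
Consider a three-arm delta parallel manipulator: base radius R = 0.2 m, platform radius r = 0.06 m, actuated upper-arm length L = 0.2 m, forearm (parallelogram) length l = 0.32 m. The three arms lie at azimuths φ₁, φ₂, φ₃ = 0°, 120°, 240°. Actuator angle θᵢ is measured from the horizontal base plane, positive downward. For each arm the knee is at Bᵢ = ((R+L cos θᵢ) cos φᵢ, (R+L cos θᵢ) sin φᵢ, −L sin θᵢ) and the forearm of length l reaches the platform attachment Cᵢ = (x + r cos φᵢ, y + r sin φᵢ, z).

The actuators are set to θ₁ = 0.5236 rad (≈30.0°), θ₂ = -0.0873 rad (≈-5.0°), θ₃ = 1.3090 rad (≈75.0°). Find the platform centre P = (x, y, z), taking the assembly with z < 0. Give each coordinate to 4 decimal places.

(0.0286, 0.1279, -0.1712)

S1 = (0.3132·cos0.0°, 0.3132·sin0.0°, -0.1000) = (0.3132, 0.0000, -0.1000)
arm 2 at φ=120.0°: ρ2 = 0.3392;  S2 = (-0.1696, 0.2938, 0.0174)
φ3=240.0°: virtual centre (-0.0959, -0.1661, -0.1932), radius l
|S₂|²−|S₁|² = 0.0073;  |S₃|²−|S₁|² = -0.0340
linear system: -0.9656x+0.5876y = 0.0073−0.2349z; -0.8182x+-0.3321y = -0.0340−-0.1864z
Cramer: x(z) = 0.0219-0.0393z;  y(z) = 0.0484-0.4643z
sphere 1 gives Az²+Bz+C=0 with A=1.2171, B=0.1779, C=-0.0052;  B²−4AC=0.0570;  roots -0.1712, 0.0250;  negative root z = -0.1712
x = 0.0286, y = 0.1279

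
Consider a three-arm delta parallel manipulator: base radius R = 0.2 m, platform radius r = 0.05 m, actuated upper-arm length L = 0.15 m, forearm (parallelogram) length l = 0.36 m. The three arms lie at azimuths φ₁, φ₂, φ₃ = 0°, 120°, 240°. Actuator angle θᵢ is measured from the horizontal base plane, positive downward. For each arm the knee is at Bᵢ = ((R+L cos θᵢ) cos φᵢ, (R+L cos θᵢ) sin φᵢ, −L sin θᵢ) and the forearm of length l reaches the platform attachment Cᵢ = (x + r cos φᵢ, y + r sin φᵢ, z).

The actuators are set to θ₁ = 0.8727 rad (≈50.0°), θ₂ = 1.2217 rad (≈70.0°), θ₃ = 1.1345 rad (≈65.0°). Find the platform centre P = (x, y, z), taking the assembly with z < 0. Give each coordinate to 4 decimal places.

S1 = (0.2464·cos0.0°, 0.2464·sin0.0°, -0.1149) = (0.2464, 0.0000, -0.1149)
φ2=120.0°: virtual centre (-0.1007, 0.1743, -0.1410), radius l
arm 3 at φ=240.0°: (R−r)+L cos θ3 = 0.2134;  S3 = (-0.1067, -0.1848, -0.1359)
eliminate P² terms by subtracting sphere 1 from 2 and 3
linear system: -0.6941x+0.3487y = -0.0135−-0.0521z; -0.7062x+-0.3696y = -0.0099−-0.0421z
Cramer: x(z) = 0.0168-0.0675z;  y(z) = -0.0053+0.0151z
sphere 1 gives Az²+Bz+C=0 with A=1.0048, B=0.2606, C=-0.0637;  B²−4AC=0.3238;  roots -0.4128, 0.1534;  negative root z = -0.4128
x = 0.0447, y = -0.0115

(0.0447, -0.0115, -0.4128)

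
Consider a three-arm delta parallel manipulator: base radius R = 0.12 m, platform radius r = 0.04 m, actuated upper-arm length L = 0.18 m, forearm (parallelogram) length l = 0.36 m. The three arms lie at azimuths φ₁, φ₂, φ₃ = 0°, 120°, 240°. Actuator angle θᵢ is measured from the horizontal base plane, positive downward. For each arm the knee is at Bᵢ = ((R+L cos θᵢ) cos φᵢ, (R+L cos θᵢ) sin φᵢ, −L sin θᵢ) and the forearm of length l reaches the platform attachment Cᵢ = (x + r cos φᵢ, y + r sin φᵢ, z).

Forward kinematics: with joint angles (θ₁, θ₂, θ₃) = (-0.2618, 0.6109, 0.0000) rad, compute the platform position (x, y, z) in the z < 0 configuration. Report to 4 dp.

φ1=0.0°: virtual centre (0.2539, 0.0000, 0.0466), radius l
φ2=120.0°: virtual centre (-0.1137, 0.1970, -0.1032), radius l
S3 = (0.2600·cos240.0°, 0.2600·sin240.0°, 0.0000) = (-0.1300, -0.2252, 0.0000)
subtract pairs → two planes through P
linear system: -0.7352x+0.3939y = -0.0042−-0.2997z; -0.7677x+-0.4503y = 0.0010−-0.0932z
det = 0.6335;  x = 0.0024+-0.2710z,  y = -0.0063+0.2550z
into |P−S₁|² = l²: 1.1385z² + 0.0399z + -0.0642 = 0;  Δ = 0.2937;  z = -0.2556 or 0.2205 → z<0 root = -0.2556
x = 0.0716, y = -0.0714

(0.0716, -0.0714, -0.2556)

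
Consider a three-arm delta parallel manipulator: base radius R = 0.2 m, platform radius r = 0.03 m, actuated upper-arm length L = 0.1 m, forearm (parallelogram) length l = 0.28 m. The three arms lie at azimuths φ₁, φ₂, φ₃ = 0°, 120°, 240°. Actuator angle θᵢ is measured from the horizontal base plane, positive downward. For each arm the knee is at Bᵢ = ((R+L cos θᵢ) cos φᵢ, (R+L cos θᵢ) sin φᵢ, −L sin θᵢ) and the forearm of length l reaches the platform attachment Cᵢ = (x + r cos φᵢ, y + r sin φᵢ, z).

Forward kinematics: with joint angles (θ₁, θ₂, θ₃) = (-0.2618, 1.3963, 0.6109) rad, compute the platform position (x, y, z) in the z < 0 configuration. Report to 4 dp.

(0.0714, -0.0530, -0.1677)

arm 1 at φ=0.0°: (R−r)+L cos θ1 = 0.2666;  O1 = (0.2666, 0.0000, 0.0259)
arm 2 at φ=120.0°: (R−r)+L cos θ2 = 0.1874;  O2 = (-0.0937, 0.1623, -0.0985)
arm 3 at φ=240.0°: (R−r)+L cos θ3 = 0.2519;  O3 = (-0.1260, -0.2182, -0.0574)
eliminate P² terms by subtracting sphere 1 from 2 and 3
plane₁₂: -0.7205x+0.3245y+-0.2487z = -0.0269
Cramer: x(z) = 0.0235-0.2856z;  y(z) = -0.0308+0.1323z
into |P−O₁|² = l²: 1.0991z² + 0.0789z + -0.0177 = 0;  Δ = 0.0840;  z = -0.1677 or 0.0959 → z<0 root = -0.1677
x = 0.0714, y = -0.0530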